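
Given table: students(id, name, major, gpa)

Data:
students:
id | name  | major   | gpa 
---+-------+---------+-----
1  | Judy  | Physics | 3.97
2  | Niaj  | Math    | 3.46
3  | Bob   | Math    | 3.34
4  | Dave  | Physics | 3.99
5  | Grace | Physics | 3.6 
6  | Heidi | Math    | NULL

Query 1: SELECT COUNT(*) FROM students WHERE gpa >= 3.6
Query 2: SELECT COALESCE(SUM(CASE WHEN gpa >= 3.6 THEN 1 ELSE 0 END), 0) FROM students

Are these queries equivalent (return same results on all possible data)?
Yes, equivalent

Both queries return: [(3,)]

Reason: COUNT with WHERE vs conditional SUM (COALESCE handles empty-table NULL)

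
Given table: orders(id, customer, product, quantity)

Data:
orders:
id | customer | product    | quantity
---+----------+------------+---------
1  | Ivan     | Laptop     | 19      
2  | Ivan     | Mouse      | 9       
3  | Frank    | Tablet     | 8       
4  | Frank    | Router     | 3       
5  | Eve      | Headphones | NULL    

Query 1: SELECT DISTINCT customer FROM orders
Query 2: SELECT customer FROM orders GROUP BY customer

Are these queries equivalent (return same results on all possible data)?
Yes, equivalent

Both queries return: [('Eve',), ('Frank',), ('Ivan',)]

Reason: Both get unique customers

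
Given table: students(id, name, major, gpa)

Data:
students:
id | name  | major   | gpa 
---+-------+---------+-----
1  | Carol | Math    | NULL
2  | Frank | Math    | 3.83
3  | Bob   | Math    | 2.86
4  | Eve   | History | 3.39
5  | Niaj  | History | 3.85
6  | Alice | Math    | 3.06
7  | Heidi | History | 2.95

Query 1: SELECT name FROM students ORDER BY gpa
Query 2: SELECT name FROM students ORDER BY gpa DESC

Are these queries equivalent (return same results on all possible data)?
No, not equivalent

Query 1 returns: [('Carol',), ('Bob',), ('Heidi',), ('Alice',), ('Eve',), ('Frank',), ('Niaj',)]
Query 2 returns: [('Niaj',), ('Frank',), ('Eve',), ('Alice',), ('Heidi',), ('Bob',), ('Carol',)]

Reason: ASC vs DESC gives opposite ordering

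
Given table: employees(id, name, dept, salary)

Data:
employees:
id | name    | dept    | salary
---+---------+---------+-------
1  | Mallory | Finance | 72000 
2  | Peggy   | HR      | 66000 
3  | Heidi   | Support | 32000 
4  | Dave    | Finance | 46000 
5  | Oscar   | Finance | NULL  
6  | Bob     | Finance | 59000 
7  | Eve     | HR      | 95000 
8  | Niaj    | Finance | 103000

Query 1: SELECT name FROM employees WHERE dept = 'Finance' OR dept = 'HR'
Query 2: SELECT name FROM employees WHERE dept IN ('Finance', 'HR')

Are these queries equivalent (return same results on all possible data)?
Yes, equivalent

Both queries return: [('Bob',), ('Dave',), ('Eve',), ('Mallory',), ('Niaj',), ('Oscar',), ('Peggy',)]

Reason: OR vs IN are equivalent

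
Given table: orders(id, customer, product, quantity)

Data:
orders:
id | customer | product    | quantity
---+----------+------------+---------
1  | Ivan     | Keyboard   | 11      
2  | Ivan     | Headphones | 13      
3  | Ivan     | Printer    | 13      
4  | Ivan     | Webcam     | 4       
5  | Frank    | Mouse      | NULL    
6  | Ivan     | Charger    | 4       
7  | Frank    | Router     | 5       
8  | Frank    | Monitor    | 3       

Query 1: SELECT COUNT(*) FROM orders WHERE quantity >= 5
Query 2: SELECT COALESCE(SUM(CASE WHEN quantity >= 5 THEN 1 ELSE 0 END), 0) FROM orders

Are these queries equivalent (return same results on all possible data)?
Yes, equivalent

Both queries return: [(4,)]

Reason: COUNT with WHERE vs conditional SUM (COALESCE handles empty-table NULL)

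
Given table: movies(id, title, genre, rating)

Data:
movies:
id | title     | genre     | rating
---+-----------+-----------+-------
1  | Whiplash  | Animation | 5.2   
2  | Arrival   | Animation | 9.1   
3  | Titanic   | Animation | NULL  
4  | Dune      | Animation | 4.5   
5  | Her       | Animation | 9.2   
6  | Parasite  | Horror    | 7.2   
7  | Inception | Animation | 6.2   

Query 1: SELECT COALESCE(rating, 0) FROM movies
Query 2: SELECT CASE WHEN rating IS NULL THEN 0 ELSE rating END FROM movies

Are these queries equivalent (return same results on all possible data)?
Yes, equivalent

Both queries return: [(0,), (4.5,), (5.2,), (6.2,), (7.2,), (9.1,), (9.2,)]

Reason: COALESCE vs CASE for NULL handling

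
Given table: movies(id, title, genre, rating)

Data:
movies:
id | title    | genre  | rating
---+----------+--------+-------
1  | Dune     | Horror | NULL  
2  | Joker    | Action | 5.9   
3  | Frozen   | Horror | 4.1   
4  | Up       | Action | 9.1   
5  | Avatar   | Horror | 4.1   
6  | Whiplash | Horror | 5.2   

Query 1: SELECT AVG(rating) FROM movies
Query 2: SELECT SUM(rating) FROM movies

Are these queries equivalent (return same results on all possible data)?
No, not equivalent

Query 1 returns: [(5.68,)]
Query 2 returns: [(28.4,)]

Reason: AVG vs SUM give different aggregate values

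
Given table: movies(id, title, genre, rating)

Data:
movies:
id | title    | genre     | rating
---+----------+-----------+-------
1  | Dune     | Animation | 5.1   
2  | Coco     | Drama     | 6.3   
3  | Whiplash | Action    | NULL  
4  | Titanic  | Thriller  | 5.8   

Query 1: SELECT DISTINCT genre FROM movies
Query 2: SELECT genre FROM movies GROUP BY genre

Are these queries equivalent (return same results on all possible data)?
Yes, equivalent

Both queries return: [('Action',), ('Animation',), ('Drama',), ('Thriller',)]

Reason: Both get unique genres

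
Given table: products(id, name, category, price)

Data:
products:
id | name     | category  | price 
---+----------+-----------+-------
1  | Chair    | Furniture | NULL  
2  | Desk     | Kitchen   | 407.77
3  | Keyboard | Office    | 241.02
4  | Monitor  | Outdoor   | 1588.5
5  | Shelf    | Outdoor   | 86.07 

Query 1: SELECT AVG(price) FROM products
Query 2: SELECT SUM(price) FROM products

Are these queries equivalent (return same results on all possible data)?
No, not equivalent

Query 1 returns: [(580.84,)]
Query 2 returns: [(2323.36,)]

Reason: AVG vs SUM give different aggregate values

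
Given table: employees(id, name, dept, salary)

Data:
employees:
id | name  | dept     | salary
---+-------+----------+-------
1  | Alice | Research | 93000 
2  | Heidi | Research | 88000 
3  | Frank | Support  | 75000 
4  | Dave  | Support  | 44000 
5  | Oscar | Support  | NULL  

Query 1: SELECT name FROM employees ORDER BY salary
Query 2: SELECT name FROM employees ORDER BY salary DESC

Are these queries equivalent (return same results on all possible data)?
No, not equivalent

Query 1 returns: [('Oscar',), ('Dave',), ('Frank',), ('Heidi',), ('Alice',)]
Query 2 returns: [('Alice',), ('Heidi',), ('Frank',), ('Dave',), ('Oscar',)]

Reason: ASC vs DESC gives opposite ordering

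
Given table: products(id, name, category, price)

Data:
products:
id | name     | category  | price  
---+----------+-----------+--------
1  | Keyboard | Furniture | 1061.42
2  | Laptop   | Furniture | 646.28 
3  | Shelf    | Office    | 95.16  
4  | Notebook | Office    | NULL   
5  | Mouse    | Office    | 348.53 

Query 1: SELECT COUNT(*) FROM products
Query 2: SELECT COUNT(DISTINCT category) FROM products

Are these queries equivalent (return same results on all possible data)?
No, not equivalent

Query 1 returns: [(5,)]
Query 2 returns: [(2,)]

Reason: COUNT(*) counts rows, COUNT(DISTINCT category) counts unique categorys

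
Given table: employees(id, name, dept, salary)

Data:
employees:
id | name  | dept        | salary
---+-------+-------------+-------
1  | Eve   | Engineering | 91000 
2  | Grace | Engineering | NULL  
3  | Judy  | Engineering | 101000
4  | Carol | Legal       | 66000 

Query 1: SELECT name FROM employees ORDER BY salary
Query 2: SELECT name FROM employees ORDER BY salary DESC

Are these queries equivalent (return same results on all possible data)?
No, not equivalent

Query 1 returns: [('Grace',), ('Carol',), ('Eve',), ('Judy',)]
Query 2 returns: [('Judy',), ('Eve',), ('Carol',), ('Grace',)]

Reason: ASC vs DESC gives opposite ordering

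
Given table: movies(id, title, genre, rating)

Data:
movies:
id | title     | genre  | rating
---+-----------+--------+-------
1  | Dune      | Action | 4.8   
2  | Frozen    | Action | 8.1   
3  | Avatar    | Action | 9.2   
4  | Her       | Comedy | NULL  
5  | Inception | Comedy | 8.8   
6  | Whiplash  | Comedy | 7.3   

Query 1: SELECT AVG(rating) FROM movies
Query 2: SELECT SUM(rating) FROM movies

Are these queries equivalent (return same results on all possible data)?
No, not equivalent

Query 1 returns: [(7.640000000000001,)]
Query 2 returns: [(38.2,)]

Reason: AVG vs SUM give different aggregate values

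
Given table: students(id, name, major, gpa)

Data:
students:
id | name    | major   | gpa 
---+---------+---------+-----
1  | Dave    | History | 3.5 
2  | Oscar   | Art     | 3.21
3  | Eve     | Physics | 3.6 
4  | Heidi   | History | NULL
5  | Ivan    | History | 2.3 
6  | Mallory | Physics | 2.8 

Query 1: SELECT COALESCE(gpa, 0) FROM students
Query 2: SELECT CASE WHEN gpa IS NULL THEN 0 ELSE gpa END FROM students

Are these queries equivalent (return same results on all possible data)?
Yes, equivalent

Both queries return: [(0,), (2.3,), (2.8,), (3.21,), (3.5,), (3.6,)]

Reason: COALESCE vs CASE for NULL handling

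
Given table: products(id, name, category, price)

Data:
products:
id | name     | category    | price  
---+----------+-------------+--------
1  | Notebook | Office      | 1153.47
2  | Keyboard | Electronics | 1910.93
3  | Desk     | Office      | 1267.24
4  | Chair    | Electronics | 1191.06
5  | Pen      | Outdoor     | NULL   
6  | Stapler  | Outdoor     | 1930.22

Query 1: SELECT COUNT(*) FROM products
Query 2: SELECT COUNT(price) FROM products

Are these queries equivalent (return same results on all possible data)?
No, not equivalent

Query 1 returns: [(6,)]
Query 2 returns: [(5,)]

Reason: COUNT(*) includes NULLs, COUNT(column) excludes them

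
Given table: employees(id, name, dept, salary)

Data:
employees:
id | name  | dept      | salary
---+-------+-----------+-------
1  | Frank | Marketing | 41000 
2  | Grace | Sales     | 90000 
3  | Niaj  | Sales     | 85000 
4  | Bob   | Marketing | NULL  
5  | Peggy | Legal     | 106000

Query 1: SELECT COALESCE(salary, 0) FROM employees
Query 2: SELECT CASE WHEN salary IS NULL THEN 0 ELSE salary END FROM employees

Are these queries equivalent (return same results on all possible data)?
Yes, equivalent

Both queries return: [(0,), (41000,), (85000,), (90000,), (106000,)]

Reason: COALESCE vs CASE for NULL handling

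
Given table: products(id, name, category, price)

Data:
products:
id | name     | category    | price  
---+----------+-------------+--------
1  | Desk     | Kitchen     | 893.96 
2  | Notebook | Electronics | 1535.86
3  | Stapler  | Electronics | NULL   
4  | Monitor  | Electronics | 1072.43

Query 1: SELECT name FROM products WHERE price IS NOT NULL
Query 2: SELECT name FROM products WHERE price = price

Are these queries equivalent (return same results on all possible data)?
Yes, equivalent

Both queries return: [('Desk',), ('Monitor',), ('Notebook',)]

Reason: IS NOT NULL vs self-equality (both exclude NULLs)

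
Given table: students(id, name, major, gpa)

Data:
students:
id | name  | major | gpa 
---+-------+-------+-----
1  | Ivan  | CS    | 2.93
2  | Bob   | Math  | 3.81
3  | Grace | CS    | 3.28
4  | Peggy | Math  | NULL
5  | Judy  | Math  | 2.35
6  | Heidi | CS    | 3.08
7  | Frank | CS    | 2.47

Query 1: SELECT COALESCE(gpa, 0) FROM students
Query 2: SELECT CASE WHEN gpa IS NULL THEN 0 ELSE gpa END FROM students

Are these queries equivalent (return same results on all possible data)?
Yes, equivalent

Both queries return: [(0,), (2.35,), (2.47,), (2.93,), (3.08,), (3.28,), (3.81,)]

Reason: COALESCE vs CASE for NULL handling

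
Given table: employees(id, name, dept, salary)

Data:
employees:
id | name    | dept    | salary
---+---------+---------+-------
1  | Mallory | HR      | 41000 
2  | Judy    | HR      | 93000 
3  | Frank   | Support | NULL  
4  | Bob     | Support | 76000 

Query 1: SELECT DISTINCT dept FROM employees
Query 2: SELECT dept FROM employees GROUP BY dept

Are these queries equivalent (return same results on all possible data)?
Yes, equivalent

Both queries return: [('HR',), ('Support',)]

Reason: Both get unique depts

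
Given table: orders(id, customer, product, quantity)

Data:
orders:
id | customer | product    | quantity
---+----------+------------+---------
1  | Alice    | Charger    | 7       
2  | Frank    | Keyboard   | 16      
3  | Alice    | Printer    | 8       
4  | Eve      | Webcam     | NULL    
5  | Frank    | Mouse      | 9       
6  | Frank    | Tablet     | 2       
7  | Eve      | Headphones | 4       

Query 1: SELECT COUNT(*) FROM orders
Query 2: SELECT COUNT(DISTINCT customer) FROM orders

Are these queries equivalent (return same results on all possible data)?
No, not equivalent

Query 1 returns: [(7,)]
Query 2 returns: [(3,)]

Reason: COUNT(*) counts rows, COUNT(DISTINCT customer) counts unique customers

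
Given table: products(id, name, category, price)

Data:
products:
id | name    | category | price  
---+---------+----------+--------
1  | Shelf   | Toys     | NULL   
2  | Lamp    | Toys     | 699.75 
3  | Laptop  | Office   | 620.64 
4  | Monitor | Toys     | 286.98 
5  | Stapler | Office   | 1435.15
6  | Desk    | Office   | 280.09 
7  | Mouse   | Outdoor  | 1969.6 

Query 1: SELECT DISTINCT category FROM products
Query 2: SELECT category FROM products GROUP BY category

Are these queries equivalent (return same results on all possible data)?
Yes, equivalent

Both queries return: [('Office',), ('Outdoor',), ('Toys',)]

Reason: Both get unique categorys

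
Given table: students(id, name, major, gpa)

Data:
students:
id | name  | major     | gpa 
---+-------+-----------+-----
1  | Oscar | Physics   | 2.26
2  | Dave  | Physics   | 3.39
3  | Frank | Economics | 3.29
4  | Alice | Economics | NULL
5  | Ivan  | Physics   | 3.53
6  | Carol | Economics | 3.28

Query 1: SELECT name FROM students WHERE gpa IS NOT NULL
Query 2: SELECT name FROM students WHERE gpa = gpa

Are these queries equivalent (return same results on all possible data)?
Yes, equivalent

Both queries return: [('Carol',), ('Dave',), ('Frank',), ('Ivan',), ('Oscar',)]

Reason: IS NOT NULL vs self-equality (both exclude NULLs)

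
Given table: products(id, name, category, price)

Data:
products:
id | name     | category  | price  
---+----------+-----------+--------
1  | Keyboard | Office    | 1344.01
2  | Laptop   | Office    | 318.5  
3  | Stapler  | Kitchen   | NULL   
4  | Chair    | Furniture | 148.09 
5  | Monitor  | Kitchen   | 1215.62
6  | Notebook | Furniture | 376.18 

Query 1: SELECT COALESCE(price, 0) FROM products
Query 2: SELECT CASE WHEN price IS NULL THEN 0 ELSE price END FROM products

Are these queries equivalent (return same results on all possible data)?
Yes, equivalent

Both queries return: [(0,), (148.09,), (318.5,), (376.18,), (1215.62,), (1344.01,)]

Reason: COALESCE vs CASE for NULL handling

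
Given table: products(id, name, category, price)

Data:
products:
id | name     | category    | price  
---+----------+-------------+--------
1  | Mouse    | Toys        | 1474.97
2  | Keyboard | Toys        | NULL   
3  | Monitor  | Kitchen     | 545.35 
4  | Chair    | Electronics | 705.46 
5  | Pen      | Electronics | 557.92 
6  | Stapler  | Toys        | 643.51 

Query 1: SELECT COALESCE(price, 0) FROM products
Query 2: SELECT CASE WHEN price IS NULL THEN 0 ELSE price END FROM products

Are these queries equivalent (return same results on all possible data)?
Yes, equivalent

Both queries return: [(0,), (545.35,), (557.92,), (643.51,), (705.46,), (1474.97,)]

Reason: COALESCE vs CASE for NULL handling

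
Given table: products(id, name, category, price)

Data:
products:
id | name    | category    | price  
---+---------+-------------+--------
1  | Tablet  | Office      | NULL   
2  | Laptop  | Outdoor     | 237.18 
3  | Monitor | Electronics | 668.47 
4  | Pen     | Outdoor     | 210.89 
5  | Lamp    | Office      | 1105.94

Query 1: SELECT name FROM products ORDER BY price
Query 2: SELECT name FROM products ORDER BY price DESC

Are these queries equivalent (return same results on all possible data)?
No, not equivalent

Query 1 returns: [('Tablet',), ('Pen',), ('Laptop',), ('Monitor',), ('Lamp',)]
Query 2 returns: [('Lamp',), ('Monitor',), ('Laptop',), ('Pen',), ('Tablet',)]

Reason: ASC vs DESC gives opposite ordering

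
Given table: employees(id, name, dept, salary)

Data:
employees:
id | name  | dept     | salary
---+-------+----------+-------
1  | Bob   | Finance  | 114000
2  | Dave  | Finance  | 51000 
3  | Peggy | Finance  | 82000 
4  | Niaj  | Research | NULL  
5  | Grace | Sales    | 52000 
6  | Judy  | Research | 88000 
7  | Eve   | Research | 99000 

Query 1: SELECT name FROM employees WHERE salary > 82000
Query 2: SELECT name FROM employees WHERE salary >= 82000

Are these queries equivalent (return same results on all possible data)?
No, not equivalent

Query 1 returns: [('Bob',), ('Judy',), ('Eve',)]
Query 2 returns: [('Bob',), ('Peggy',), ('Judy',), ('Eve',)]

Reason: > vs >= gives different results when salary = 82000 exists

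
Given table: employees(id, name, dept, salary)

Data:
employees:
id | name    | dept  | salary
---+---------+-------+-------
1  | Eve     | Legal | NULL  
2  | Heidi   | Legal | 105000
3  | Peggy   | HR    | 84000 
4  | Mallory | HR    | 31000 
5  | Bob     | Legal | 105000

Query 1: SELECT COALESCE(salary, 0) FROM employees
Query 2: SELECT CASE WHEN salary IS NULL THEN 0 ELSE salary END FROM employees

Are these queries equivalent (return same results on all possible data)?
Yes, equivalent

Both queries return: [(0,), (31000,), (84000,), (105000,), (105000,)]

Reason: COALESCE vs CASE for NULL handling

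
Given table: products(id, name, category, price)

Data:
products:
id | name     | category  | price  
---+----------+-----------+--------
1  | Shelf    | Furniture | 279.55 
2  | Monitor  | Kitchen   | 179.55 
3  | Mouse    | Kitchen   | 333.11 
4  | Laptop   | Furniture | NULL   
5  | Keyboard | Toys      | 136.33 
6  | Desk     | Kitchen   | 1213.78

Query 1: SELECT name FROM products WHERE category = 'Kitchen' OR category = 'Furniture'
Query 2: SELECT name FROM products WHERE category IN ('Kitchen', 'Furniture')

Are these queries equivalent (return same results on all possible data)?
Yes, equivalent

Both queries return: [('Desk',), ('Laptop',), ('Monitor',), ('Mouse',), ('Shelf',)]

Reason: OR vs IN are equivalent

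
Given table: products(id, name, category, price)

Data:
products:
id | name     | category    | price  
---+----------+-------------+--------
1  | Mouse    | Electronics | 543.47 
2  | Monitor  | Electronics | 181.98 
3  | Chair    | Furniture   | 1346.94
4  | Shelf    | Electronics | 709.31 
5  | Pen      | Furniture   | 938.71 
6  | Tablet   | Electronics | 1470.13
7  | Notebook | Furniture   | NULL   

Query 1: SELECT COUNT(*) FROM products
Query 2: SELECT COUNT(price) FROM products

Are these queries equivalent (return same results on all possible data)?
No, not equivalent

Query 1 returns: [(7,)]
Query 2 returns: [(6,)]

Reason: COUNT(*) includes NULLs, COUNT(column) excludes them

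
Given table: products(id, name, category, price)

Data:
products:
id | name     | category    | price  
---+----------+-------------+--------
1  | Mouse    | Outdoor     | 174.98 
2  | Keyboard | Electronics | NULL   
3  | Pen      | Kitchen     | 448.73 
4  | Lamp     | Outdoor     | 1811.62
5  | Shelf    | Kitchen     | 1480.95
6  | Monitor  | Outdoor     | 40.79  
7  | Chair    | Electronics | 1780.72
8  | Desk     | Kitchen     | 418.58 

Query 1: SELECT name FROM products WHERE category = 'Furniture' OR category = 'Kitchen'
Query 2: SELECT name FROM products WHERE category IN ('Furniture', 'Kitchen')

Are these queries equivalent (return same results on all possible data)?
Yes, equivalent

Both queries return: [('Desk',), ('Pen',), ('Shelf',)]

Reason: OR vs IN are equivalent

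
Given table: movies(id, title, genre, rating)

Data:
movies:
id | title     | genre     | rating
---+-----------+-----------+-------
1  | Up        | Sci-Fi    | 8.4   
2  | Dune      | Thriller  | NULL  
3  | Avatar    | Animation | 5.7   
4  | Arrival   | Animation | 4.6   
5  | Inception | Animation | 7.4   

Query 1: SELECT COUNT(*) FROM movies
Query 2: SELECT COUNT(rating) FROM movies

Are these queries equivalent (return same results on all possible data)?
No, not equivalent

Query 1 returns: [(5,)]
Query 2 returns: [(4,)]

Reason: COUNT(*) includes NULLs, COUNT(column) excludes them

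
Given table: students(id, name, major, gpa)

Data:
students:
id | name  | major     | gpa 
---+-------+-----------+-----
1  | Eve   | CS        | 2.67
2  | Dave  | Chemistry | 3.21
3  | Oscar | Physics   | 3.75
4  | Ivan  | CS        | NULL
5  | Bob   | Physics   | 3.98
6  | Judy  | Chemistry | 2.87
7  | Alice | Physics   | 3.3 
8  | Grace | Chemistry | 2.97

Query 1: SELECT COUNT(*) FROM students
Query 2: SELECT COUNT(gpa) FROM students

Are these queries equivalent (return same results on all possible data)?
No, not equivalent

Query 1 returns: [(8,)]
Query 2 returns: [(7,)]

Reason: COUNT(*) includes NULLs, COUNT(column) excludes them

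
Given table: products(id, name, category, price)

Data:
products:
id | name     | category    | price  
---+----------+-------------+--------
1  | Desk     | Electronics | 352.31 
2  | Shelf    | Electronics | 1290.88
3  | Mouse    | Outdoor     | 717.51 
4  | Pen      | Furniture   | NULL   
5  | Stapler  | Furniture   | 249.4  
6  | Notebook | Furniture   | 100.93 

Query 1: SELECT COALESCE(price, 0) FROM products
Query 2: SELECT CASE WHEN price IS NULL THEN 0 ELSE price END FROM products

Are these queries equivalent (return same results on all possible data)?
Yes, equivalent

Both queries return: [(0,), (100.93,), (249.4,), (352.31,), (717.51,), (1290.88,)]

Reason: COALESCE vs CASE for NULL handling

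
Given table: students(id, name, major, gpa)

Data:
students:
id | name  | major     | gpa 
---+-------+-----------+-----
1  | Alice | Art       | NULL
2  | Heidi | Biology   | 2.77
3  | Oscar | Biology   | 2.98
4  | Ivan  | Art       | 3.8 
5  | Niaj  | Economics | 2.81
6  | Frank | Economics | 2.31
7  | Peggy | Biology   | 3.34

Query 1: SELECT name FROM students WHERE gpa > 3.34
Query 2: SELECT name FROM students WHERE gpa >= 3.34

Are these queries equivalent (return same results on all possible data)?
No, not equivalent

Query 1 returns: [('Ivan',)]
Query 2 returns: [('Ivan',), ('Peggy',)]

Reason: > vs >= gives different results when gpa = 3.34 exists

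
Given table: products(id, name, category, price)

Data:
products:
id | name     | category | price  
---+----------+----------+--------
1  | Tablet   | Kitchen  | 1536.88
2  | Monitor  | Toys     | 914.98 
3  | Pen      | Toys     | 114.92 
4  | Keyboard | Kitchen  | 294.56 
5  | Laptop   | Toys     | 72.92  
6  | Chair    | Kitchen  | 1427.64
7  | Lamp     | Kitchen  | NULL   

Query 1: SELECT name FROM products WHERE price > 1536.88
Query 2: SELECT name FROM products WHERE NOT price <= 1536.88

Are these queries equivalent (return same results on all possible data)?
Yes, equivalent

Both queries return: []

Reason: Both filter price > 1536.88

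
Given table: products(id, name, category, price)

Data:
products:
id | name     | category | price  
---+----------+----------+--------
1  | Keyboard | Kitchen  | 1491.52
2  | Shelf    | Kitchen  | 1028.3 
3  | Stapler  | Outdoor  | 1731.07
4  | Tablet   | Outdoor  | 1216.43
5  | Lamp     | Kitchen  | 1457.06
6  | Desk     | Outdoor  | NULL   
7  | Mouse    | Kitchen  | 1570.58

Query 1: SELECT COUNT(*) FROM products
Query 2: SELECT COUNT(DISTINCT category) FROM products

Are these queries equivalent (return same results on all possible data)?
No, not equivalent

Query 1 returns: [(7,)]
Query 2 returns: [(2,)]

Reason: COUNT(*) counts rows, COUNT(DISTINCT category) counts unique categorys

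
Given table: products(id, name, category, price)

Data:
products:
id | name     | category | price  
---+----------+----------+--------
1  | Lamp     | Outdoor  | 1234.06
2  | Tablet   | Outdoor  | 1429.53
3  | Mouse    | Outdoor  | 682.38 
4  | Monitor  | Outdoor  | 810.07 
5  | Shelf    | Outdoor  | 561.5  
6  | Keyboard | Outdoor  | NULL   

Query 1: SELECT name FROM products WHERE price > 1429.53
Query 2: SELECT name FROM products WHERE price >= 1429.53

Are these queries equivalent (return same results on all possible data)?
No, not equivalent

Query 1 returns: []
Query 2 returns: [('Tablet',)]

Reason: > vs >= gives different results when price = 1429.53 exists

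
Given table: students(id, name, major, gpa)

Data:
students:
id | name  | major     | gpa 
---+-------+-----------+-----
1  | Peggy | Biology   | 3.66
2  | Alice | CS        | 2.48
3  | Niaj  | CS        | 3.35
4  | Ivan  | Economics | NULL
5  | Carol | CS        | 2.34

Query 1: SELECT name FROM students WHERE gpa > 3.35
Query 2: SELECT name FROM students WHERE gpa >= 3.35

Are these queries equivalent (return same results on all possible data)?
No, not equivalent

Query 1 returns: [('Peggy',)]
Query 2 returns: [('Peggy',), ('Niaj',)]

Reason: > vs >= gives different results when gpa = 3.35 exists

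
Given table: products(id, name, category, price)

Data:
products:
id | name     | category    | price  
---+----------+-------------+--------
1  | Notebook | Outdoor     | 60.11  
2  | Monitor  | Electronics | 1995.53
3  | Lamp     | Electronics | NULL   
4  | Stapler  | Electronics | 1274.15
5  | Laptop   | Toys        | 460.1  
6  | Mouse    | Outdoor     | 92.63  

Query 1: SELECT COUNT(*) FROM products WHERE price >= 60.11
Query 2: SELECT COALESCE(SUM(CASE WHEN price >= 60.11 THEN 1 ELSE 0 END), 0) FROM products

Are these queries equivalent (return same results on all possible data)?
Yes, equivalent

Both queries return: [(5,)]

Reason: COUNT with WHERE vs conditional SUM (COALESCE handles empty-table NULL)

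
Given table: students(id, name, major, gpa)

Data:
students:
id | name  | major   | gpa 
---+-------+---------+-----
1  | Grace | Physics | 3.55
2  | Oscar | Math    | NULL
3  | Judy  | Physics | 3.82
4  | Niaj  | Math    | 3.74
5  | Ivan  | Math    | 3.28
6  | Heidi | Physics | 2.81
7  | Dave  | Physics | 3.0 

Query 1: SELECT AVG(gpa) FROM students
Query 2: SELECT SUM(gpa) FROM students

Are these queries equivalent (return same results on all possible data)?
No, not equivalent

Query 1 returns: [(3.3666666666666667,)]
Query 2 returns: [(20.2,)]

Reason: AVG vs SUM give different aggregate values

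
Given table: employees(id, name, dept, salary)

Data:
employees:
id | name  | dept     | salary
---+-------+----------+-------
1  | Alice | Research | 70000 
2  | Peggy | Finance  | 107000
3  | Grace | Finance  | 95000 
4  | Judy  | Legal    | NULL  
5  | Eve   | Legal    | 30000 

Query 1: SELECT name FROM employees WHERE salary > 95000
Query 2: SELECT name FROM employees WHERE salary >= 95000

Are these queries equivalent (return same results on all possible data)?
No, not equivalent

Query 1 returns: [('Peggy',)]
Query 2 returns: [('Peggy',), ('Grace',)]

Reason: > vs >= gives different results when salary = 95000 exists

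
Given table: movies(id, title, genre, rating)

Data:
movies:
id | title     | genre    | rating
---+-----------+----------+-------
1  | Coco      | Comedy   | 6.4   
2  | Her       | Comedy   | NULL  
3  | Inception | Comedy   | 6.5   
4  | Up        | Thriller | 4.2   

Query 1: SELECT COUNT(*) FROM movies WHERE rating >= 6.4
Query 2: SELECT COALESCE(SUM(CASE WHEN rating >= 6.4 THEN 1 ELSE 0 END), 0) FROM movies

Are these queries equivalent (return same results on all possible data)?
Yes, equivalent

Both queries return: [(2,)]

Reason: COUNT with WHERE vs conditional SUM (COALESCE handles empty-table NULL)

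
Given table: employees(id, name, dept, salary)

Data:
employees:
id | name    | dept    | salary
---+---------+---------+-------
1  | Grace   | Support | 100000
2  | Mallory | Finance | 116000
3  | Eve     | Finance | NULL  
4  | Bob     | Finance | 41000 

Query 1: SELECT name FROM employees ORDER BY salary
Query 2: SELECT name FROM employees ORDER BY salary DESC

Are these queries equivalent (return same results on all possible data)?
No, not equivalent

Query 1 returns: [('Eve',), ('Bob',), ('Grace',), ('Mallory',)]
Query 2 returns: [('Mallory',), ('Grace',), ('Bob',), ('Eve',)]

Reason: ASC vs DESC gives opposite ordering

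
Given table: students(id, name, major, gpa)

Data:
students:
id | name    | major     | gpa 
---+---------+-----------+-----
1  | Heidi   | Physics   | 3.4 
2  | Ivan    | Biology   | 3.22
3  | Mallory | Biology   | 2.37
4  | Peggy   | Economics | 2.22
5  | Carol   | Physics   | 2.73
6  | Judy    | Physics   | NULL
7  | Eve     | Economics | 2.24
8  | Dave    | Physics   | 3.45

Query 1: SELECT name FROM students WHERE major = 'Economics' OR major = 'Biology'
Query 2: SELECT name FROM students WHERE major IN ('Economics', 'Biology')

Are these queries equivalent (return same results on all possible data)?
Yes, equivalent

Both queries return: [('Eve',), ('Ivan',), ('Mallory',), ('Peggy',)]

Reason: OR vs IN are equivalent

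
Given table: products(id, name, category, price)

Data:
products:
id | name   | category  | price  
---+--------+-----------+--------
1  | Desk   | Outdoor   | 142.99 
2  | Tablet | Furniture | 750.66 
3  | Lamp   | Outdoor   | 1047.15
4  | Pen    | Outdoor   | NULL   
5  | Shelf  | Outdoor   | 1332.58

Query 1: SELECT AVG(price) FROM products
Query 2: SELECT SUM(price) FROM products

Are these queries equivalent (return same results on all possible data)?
No, not equivalent

Query 1 returns: [(818.345,)]
Query 2 returns: [(3273.38,)]

Reason: AVG vs SUM give different aggregate values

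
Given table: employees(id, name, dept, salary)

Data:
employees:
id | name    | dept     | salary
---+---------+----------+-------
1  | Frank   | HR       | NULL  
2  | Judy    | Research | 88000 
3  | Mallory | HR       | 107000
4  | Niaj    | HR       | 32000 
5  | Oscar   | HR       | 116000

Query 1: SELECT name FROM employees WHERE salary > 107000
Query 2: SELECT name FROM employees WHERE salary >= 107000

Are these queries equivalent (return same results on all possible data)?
No, not equivalent

Query 1 returns: [('Oscar',)]
Query 2 returns: [('Mallory',), ('Oscar',)]

Reason: > vs >= gives different results when salary = 107000 exists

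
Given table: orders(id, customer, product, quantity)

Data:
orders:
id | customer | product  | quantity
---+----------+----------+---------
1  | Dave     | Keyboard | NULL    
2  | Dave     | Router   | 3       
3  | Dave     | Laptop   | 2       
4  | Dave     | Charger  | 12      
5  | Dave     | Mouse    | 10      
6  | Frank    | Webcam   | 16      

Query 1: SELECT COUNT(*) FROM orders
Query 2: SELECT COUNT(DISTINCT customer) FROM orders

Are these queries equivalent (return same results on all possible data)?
No, not equivalent

Query 1 returns: [(6,)]
Query 2 returns: [(2,)]

Reason: COUNT(*) counts rows, COUNT(DISTINCT customer) counts unique customers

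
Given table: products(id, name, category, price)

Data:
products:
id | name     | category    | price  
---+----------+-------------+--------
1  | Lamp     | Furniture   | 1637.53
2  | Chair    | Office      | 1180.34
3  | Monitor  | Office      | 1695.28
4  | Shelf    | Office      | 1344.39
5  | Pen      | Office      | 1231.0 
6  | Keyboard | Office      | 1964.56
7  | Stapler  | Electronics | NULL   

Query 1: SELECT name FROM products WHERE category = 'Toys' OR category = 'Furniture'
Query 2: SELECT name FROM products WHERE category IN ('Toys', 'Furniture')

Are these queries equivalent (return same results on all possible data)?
Yes, equivalent

Both queries return: [('Lamp',)]

Reason: OR vs IN are equivalent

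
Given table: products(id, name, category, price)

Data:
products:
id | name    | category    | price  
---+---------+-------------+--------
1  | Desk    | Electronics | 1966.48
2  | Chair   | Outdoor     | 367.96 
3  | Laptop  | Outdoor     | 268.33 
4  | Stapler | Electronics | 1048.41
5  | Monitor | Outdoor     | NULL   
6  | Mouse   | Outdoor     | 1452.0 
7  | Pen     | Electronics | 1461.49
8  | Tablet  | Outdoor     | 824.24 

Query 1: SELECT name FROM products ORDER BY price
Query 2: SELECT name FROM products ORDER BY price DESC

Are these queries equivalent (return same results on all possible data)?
No, not equivalent

Query 1 returns: [('Monitor',), ('Laptop',), ('Chair',), ('Tablet',), ('Stapler',), ('Mouse',), ('Pen',), ('Desk',)]
Query 2 returns: [('Desk',), ('Pen',), ('Mouse',), ('Stapler',), ('Tablet',), ('Chair',), ('Laptop',), ('Monitor',)]

Reason: ASC vs DESC gives opposite ordering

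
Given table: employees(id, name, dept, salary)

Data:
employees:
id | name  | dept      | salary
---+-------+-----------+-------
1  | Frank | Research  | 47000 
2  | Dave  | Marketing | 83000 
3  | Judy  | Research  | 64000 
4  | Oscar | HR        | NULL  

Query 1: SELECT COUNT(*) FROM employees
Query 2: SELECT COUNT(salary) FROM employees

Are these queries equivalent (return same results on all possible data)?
No, not equivalent

Query 1 returns: [(4,)]
Query 2 returns: [(3,)]

Reason: COUNT(*) includes NULLs, COUNT(column) excludes them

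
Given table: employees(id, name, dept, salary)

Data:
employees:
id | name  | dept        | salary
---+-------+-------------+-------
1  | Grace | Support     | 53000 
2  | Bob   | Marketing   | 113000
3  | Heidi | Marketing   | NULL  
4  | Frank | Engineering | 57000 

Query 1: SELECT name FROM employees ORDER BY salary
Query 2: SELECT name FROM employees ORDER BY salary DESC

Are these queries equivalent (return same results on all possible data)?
No, not equivalent

Query 1 returns: [('Heidi',), ('Grace',), ('Frank',), ('Bob',)]
Query 2 returns: [('Bob',), ('Frank',), ('Grace',), ('Heidi',)]

Reason: ASC vs DESC gives opposite ordering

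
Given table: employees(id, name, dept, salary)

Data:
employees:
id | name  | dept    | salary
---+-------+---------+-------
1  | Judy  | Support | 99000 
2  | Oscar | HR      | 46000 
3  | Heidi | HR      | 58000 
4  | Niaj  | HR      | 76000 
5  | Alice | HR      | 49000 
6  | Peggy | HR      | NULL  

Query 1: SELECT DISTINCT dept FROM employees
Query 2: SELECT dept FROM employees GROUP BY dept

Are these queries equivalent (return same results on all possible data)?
Yes, equivalent

Both queries return: [('HR',), ('Support',)]

Reason: Both get unique depts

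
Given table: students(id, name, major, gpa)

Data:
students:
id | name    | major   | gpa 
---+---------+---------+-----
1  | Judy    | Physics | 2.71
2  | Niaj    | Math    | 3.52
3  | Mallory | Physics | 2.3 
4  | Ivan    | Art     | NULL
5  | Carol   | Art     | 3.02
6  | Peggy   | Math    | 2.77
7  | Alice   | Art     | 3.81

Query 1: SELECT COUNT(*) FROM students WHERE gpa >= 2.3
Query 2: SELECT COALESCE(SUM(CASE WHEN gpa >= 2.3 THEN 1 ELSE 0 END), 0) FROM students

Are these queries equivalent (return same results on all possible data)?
Yes, equivalent

Both queries return: [(6,)]

Reason: COUNT with WHERE vs conditional SUM (COALESCE handles empty-table NULL)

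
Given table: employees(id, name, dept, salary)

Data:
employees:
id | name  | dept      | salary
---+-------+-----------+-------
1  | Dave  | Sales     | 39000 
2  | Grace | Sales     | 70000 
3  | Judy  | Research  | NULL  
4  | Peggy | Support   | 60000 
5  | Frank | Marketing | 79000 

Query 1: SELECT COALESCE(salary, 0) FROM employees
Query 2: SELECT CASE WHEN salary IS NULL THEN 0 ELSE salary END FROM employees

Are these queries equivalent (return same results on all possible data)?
Yes, equivalent

Both queries return: [(0,), (39000,), (60000,), (70000,), (79000,)]

Reason: COALESCE vs CASE for NULL handling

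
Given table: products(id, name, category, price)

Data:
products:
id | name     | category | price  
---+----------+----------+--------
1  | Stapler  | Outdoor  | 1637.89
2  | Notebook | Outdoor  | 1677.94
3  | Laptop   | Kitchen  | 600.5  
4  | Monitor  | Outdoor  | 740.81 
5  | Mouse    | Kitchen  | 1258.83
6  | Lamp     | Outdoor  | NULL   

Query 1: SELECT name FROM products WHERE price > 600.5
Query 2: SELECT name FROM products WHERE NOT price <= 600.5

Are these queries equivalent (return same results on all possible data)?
Yes, equivalent

Both queries return: [('Monitor',), ('Mouse',), ('Notebook',), ('Stapler',)]

Reason: Both filter price > 600.5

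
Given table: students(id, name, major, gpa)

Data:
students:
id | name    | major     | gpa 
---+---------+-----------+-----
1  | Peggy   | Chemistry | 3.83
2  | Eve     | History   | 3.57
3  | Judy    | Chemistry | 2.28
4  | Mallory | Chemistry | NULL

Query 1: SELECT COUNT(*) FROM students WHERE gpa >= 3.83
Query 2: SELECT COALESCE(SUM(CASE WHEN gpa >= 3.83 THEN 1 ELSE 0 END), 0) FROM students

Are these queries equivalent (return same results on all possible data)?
Yes, equivalent

Both queries return: [(1,)]

Reason: COUNT with WHERE vs conditional SUM (COALESCE handles empty-table NULL)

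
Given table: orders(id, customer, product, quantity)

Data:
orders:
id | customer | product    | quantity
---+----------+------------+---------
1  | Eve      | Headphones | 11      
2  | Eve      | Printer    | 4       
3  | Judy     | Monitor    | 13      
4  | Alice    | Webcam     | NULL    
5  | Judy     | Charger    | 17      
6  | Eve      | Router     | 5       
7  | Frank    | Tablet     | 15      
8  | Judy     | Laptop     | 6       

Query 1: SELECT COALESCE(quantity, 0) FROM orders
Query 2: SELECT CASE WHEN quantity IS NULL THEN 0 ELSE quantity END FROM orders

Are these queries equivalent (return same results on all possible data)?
Yes, equivalent

Both queries return: [(0,), (4,), (5,), (6,), (11,), (13,), (15,), (17,)]

Reason: COALESCE vs CASE for NULL handling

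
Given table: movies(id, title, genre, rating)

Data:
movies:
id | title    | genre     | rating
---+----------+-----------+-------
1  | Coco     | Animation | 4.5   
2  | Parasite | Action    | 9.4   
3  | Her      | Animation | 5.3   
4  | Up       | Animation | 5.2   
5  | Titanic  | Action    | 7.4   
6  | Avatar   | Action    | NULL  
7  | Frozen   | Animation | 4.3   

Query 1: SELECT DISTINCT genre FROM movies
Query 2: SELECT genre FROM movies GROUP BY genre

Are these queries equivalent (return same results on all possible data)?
Yes, equivalent

Both queries return: [('Action',), ('Animation',)]

Reason: Both get unique genres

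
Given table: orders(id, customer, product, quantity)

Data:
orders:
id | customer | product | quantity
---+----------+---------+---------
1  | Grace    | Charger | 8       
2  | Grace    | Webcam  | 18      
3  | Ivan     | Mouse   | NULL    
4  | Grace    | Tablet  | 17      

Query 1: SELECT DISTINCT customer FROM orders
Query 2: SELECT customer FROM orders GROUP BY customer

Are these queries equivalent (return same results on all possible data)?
Yes, equivalent

Both queries return: [('Grace',), ('Ivan',)]

Reason: Both get unique customers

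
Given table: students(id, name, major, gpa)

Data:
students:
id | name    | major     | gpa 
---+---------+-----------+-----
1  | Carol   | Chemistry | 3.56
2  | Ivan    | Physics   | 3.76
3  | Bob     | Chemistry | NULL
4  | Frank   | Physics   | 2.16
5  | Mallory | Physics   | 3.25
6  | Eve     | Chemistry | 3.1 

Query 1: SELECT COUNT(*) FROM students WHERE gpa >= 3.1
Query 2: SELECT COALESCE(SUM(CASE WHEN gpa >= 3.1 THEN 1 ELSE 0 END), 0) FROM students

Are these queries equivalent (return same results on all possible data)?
Yes, equivalent

Both queries return: [(4,)]

Reason: COUNT with WHERE vs conditional SUM (COALESCE handles empty-table NULL)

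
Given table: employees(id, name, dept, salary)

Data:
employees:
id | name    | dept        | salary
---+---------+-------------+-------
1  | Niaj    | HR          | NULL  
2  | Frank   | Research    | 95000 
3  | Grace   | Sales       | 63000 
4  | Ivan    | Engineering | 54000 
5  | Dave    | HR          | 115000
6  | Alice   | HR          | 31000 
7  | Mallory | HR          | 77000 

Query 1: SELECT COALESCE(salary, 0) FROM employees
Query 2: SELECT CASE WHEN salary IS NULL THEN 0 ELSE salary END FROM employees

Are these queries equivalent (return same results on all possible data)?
Yes, equivalent

Both queries return: [(0,), (31000,), (54000,), (63000,), (77000,), (95000,), (115000,)]

Reason: COALESCE vs CASE for NULL handling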